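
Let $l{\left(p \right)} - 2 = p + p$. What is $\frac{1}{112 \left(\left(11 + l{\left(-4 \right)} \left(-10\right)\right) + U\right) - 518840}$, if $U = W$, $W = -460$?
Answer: $- \frac{1}{562408} \approx -1.7781 \cdot 10^{-6}$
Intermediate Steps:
$l{\left(p \right)} = 2 + 2 p$ ($l{\left(p \right)} = 2 + \left(p + p\right) = 2 + 2 p$)
$U = -460$
$\frac{1}{112 \left(\left(11 + l{\left(-4 \right)} \left(-10\right)\right) + U\right) - 518840} = \frac{1}{112 \left(\left(11 + \left(2 + 2 \left(-4\right)\right) \left(-10\right)\right) - 460\right) - 518840} = \frac{1}{112 \left(\left(11 + \left(2 - 8\right) \left(-10\right)\right) - 460\right) - 518840} = \frac{1}{112 \left(\left(11 - -60\right) - 460\right) - 518840} = \frac{1}{112 \left(\left(11 + 60\right) - 460\right) - 518840} = \frac{1}{112 \left(71 - 460\right) - 518840} = \frac{1}{112 \left(-389\right) - 518840} = \frac{1}{-43568 - 518840} = \frac{1}{-562408} = - \frac{1}{562408}$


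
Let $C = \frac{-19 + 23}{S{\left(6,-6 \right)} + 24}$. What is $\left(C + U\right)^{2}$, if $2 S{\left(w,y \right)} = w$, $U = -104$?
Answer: $\frac{7862416}{729} \approx 10785.0$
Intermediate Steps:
$S{\left(w,y \right)} = \frac{w}{2}$
$C = \frac{4}{27}$ ($C = \frac{-19 + 23}{\frac{1}{2} \cdot 6 + 24} = \frac{4}{3 + 24} = \frac{4}{27} \approx 0.14815$)
$\left(C + U\right)^{2} = \left(\frac{4}{27} - 104\right)^{2} = \left(- \frac{2804}{27}\right)^{2} = \frac{7862416}{729}$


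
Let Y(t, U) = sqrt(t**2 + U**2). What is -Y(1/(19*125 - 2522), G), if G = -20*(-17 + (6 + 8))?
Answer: -sqrt(77792401)/147 ≈ -60.000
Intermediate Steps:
G = 60 (G = -20*(-17 + 14) = -20*(-3) = 60)
Y(t, U) = sqrt(U**2 + t**2)
-Y(1/(19*125 - 2522), G) = -sqrt(60**2 + (1/(19*125 - 2522))**2) = -sqrt(3600 + (1/(2375 - 2522))**2) = -sqrt(3600 + (1/(-147))**2) = -sqrt(3600 + (-1/147)**2) = -sqrt(3600 + 1/21609) = -sqrt(77792401/21609) = -sqrt(77792401)/147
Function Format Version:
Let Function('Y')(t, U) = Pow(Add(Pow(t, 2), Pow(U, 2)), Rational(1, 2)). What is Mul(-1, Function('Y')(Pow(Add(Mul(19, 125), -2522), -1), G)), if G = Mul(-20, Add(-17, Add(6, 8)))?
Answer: Mul(Rational(-1, 147), Pow(77792401, Rational(1, 2))) ≈ -60.000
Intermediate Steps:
G = 60 (G = Mul(-20, Add(-17, 14)) = Mul(-20, -3) = 60)
Function('Y')(t, U) = Pow(Add(Pow(U, 2), Pow(t, 2)), Rational(1, 2))
Mul(-1, Function('Y')(Pow(Add(Mul(19, 125), -2522), -1), G)) = Mul(-1, Pow(Add(Pow(60, 2), Pow(Pow(Add(Mul(19, 125), -2522), -1), 2)), Rational(1, 2))) = Mul(-1, Pow(Add(3600, Pow(Pow(Add(2375, -2522), -1), 2)), Rational(1, 2))) = Mul(-1, Pow(Add(3600, Pow(Pow(-147, -1), 2)), Rational(1, 2))) = Mul(-1, Pow(Add(3600, Pow(Rational(-1, 147), 2)), Rational(1, 2))) = Mul(-1, Pow(Add(3600, Rational(1, 21609)), Rational(1, 2))) = Mul(-1, Pow(Rational(77792401, 21609), Rational(1, 2))) = Mul(-1, Mul(Rational(1, 147), Pow(77792401, Rational(1, 2)))) = Mul(Rational(-1, 147), Pow(77792401, Rational(1, 2)))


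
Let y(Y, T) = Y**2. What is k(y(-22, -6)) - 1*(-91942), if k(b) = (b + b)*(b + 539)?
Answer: 1082206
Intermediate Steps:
k(b) = 2*b*(539 + b) (k(b) = (2*b)*(539 + b) = 2*b*(539 + b))
k(y(-22, -6)) - 1*(-91942) = 2*(-22)**2*(539 + (-22)**2) - 1*(-91942) = 2*484*(539 + 484) + 91942 = 2*484*1023 + 91942 = 990264 + 91942 = 1082206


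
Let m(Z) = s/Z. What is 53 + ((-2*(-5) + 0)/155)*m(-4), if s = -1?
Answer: 3287/62 ≈ 53.016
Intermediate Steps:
m(Z) = -1/Z
53 + ((-2*(-5) + 0)/155)*m(-4) = 53 + ((-2*(-5) + 0)/155)*(-1/(-4)) = 53 + ((10 + 0)*(1/155))*(-1*(-¼)) = 53 + (10*(1/155))*(¼) = 53 + (2/31)*(¼) = 53 + 1/62 = 3287/62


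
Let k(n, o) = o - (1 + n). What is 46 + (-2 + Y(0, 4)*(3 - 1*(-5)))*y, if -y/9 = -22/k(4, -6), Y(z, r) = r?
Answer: -494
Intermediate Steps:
k(n, o) = -1 + o - n (k(n, o) = o + (-1 - n) = -1 + o - n)
y = -18 (y = -(-198)/(-1 - 6 - 1*4) = -(-198)/(-1 - 6 - 4) = -(-198)/(-11) = -(-198)*(-1)/11 = -9*2 = -18)
46 + (-2 + Y(0, 4)*(3 - 1*(-5)))*y = 46 + (-2 + 4*(3 - 1*(-5)))*(-18) = 46 + (-2 + 4*(3 + 5))*(-18) = 46 + (-2 + 4*8)*(-18) = 46 + (-2 + 32)*(-18) = 46 + 30*(-18) = 46 - 540 = -494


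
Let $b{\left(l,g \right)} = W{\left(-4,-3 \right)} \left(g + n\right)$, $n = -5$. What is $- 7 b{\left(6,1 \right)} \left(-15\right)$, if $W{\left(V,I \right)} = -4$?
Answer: $1680$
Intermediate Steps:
$b{\left(l,g \right)} = 20 - 4 g$ ($b{\left(l,g \right)} = - 4 \left(g - 5\right) = - 4 \left(-5 + g\right) = 20 - 4 g$)
$- 7 b{\left(6,1 \right)} \left(-15\right) = - 7 \left(20 - 4\right) \left(-15\right) = \left(-7\right) 16 \left(-15\right) = \left(-112\right) \left(-15\right) = 1680$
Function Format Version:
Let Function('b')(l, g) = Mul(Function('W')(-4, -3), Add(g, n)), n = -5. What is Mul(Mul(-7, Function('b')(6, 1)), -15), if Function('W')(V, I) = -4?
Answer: 1680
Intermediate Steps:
Function('b')(l, g) = Add(20, Mul(-4, g)) (Function('b')(l, g) = Mul(-4, Add(g, -5)) = Mul(-4, Add(-5, g)) = Add(20, Mul(-4, g)))
Mul(Mul(-7, Function('b')(6, 1)), -15) = Mul(Mul(-7, Add(20, Mul(-4, 1))), -15) = Mul(Mul(-7, Add(20, -4)), -15) = Mul(Mul(-7, 16), -15) = Mul(-112, -15) = 1680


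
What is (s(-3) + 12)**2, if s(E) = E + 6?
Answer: 225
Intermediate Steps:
s(E) = 6 + E
(s(-3) + 12)**2 = ((6 - 3) + 12)**2 = (3 + 12)**2 = 15**2 = 225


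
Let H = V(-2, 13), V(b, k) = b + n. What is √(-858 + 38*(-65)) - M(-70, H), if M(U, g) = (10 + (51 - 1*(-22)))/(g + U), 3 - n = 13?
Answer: 83/82 + 16*I*√13 ≈ 1.0122 + 57.689*I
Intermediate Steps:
n = -10 (n = 3 - 1*13 = 3 - 13 = -10)
V(b, k) = -10 + b (V(b, k) = b - 10 = -10 + b)
H = -12 (H = -10 - 2 = -12)
M(U, g) = 83/(U + g) (M(U, g) = (10 + (51 + 22))/(U + g) = (10 + 73)/(U + g) = 83/(U + g))
√(-858 + 38*(-65)) - M(-70, H) = √(-858 + 38*(-65)) - 83/(-70 - 12) = √(-858 - 2470) - 83/(-82) = √(-3328) - 83*(-1)/82 = 16*I*√13 - 1*(-83/82) = 16*I*√13 + 83/82 = 83/82 + 16*I*√13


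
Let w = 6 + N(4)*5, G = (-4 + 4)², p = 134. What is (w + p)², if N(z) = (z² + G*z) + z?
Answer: 57600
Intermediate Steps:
G = 0 (G = 0² = 0)
N(z) = z + z² (N(z) = (z² + 0*z) + z = (z² + 0) + z = z² + z = z + z²)
w = 106 (w = 6 + (4*(1 + 4))*5 = 6 + (4*5)*5 = 6 + 20*5 = 6 + 100 = 106)
(w + p)² = (106 + 134)² = 240² = 57600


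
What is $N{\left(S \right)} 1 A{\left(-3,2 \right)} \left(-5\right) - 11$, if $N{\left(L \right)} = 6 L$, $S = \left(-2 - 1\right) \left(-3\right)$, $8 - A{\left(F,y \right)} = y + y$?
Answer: $-1091$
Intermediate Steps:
$A{\left(F,y \right)} = 8 - 2 y$ ($A{\left(F,y \right)} = 8 - \left(y + y\right) = 8 - 2 y$)
$S = 9$ ($S = \left(-3\right) \left(-3\right) = 9$)
$N{\left(S \right)} 1 A{\left(-3,2 \right)} \left(-5\right) - 11 = 6 \cdot 9 \cdot 1 \left(8 - 4\right) \left(-5\right) - 11 = 54 \cdot 1 \left(8 - 4\right) \left(-5\right) - 11 = 54 \cdot 1 \cdot 4 \left(-5\right) - 11 = 54 \cdot 4 \left(-5\right) - 11 = 54 \left(-20\right) - 11 = -1080 - 11 = -1091$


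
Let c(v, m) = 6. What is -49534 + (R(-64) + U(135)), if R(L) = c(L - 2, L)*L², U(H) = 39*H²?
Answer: 685817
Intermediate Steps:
R(L) = 6*L²
-49534 + (R(-64) + U(135)) = -49534 + (6*(-64)² + 39*135²) = -49534 + (6*4096 + 39*18225) = -49534 + (24576 + 710775) = -49534 + 735351 = 685817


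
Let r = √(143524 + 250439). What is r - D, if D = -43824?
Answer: 43824 + √393963 ≈ 44452.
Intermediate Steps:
r = √393963 ≈ 627.67
r - D = √393963 - 1*(-43824) = √393963 + 43824 = 43824 + √393963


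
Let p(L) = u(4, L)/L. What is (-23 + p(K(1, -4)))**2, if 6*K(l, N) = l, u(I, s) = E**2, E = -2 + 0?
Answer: 1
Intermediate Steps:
E = -2
u(I, s) = 4 (u(I, s) = (-2)**2 = 4)
K(l, N) = l/6
p(L) = 4/L
(-23 + p(K(1, -4)))**2 = (-23 + 4/(((1/6)*1)))**2 = (-23 + 4/(1/6))**2 = (-23 + 4*6)**2 = (-23 + 24)**2 = 1**2 = 1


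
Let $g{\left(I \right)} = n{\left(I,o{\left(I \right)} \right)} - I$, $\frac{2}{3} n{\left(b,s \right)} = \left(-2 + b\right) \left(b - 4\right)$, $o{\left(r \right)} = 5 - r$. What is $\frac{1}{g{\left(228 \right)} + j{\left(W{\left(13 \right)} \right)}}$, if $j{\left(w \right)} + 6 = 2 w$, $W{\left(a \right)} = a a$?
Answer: $\frac{1}{76040} \approx 1.3151 \cdot 10^{-5}$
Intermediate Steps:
$W{\left(a \right)} = a^{2}$
$j{\left(w \right)} = -6 + 2 w$
$n{\left(b,s \right)} = \frac{3 \left(-4 + b\right) \left(-2 + b\right)}{2}$ ($n{\left(b,s \right)} = \frac{3 \left(-2 + b\right) \left(b - 4\right)}{2} = \frac{3 \left(-2 + b\right) \left(-4 + b\right)}{2} = \frac{3 \left(-4 + b\right) \left(-2 + b\right)}{2}$)
$g{\left(I \right)} = 12 - 10 I + \frac{3 I^{2}}{2}$ ($g{\left(I \right)} = \left(12 - 9 I + \frac{3 I^{2}}{2}\right) - I = 12 - 10 I + \frac{3 I^{2}}{2}$)
$\frac{1}{g{\left(228 \right)} + j{\left(W{\left(13 \right)} \right)}} = \frac{1}{\left(12 - 2280 + \frac{3 \cdot 228^{2}}{2}\right) - \left(6 - 2 \cdot 13^{2}\right)} = \frac{1}{\left(12 - 2280 + \frac{3}{2} \cdot 51984\right) + \left(-6 + 2 \cdot 169\right)} = \frac{1}{\left(12 - 2280 + 77976\right) + \left(-6 + 338\right)} = \frac{1}{75708 + 332} = \frac{1}{76040}$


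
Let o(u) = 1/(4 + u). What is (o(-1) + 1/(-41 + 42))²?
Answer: 16/9 ≈ 1.7778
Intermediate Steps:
(o(-1) + 1/(-41 + 42))² = (1/(4 - 1) + 1/(-41 + 42))² = (1/3 + 1/1)² = (⅓ + 1)² = (4/3)² = 16/9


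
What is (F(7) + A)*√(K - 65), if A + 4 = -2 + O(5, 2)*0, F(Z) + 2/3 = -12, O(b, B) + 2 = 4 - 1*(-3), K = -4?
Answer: -56*I*√69/3 ≈ -155.06*I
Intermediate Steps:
O(b, B) = 5 (O(b, B) = -2 + (4 - 1*(-3)) = -2 + (4 + 3) = -2 + 7 = 5)
F(Z) = -38/3 (F(Z) = -⅔ - 12 = -38/3)
A = -6 (A = -4 + (-2 + 5*0) = -4 + (-2 + 0) = -4 - 2 = -6)
(F(7) + A)*√(K - 65) = (-38/3 - 6)*√(-4 - 65) = -56*I*√69/3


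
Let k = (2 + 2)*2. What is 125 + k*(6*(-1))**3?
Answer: -1603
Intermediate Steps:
k = 8 (k = 4*2 = 8)
125 + k*(6*(-1))**3 = 125 + 8*(6*(-1))**3 = 125 + 8*(-6)**3 = 125 + 8*(-216) = 125 - 1728 = -1603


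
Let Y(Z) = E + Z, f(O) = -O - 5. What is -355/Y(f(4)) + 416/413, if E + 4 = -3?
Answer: 153271/6608 ≈ 23.195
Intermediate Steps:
E = -7 (E = -4 - 3 = -7)
f(O) = -5 - O
Y(Z) = -7 + Z
-355/Y(f(4)) + 416/413 = -355/(-7 + (-5 - 1*4)) + 416/413 = -355/(-7 + (-5 - 4)) + 416*(1/413) = -355/(-7 - 9) + 416/413 = -355/(-16) + 416/413 = -355*(-1/16) + 416/413 = 355/16 + 416/413 = 153271/6608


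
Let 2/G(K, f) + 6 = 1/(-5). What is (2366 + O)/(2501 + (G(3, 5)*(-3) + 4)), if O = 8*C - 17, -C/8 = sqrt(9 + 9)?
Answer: 24273/25895 - 1984*sqrt(2)/25895 ≈ 0.82901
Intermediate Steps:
G(K, f) = -10/31 (G(K, f) = 2/(-6 + 1/(-5)) = 2/(-6 - 1/5) = 2/(-31/5) = 2*(-5/31) = -10/31)
C = -24*sqrt(2) (C = -8*sqrt(9 + 9) = -24*sqrt(2) ≈ -33.941)
O = -17 - 192*sqrt(2) (O = 8*(-24*sqrt(2)) - 17 = -192*sqrt(2) - 17 = -17 - 192*sqrt(2) ≈ -288.53)
(2366 + O)/(2501 + (G(3, 5)*(-3) + 4)) = (2366 + (-17 - 192*sqrt(2)))/(2501 + (-10/31*(-3) + 4)) = (2349 - 192*sqrt(2))/(2501 + (30/31 + 4)) = (2349 - 192*sqrt(2))/(2501 + 154/31) = (2349 - 192*sqrt(2))/(77685/31) = (2349 - 192*sqrt(2))*(31/77685) = 24273/25895 - 1984*sqrt(2)/25895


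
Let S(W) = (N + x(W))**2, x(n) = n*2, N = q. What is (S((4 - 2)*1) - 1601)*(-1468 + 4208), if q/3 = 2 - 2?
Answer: -4342900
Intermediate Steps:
q = 0 (q = 3*(2 - 2) = 3*0 = 0)
N = 0
x(n) = 2*n
S(W) = 4*W**2 (S(W) = (0 + 2*W)**2 = (2*W)**2 = 4*W**2)
(S((4 - 2)*1) - 1601)*(-1468 + 4208) = (4*((4 - 2)*1)**2 - 1601)*(-1468 + 4208) = (4*(2*1)**2 - 1601)*2740 = (4*2**2 - 1601)*2740 = (4*4 - 1601)*2740 = (16 - 1601)*2740 = -1585*2740 = -4342900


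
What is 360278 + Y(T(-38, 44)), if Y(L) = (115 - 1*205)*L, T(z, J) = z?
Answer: 363698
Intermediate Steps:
Y(L) = -90*L (Y(L) = (115 - 205)*L = -90*L)
360278 + Y(T(-38, 44)) = 360278 - 90*(-38) = 360278 + 3420 = 363698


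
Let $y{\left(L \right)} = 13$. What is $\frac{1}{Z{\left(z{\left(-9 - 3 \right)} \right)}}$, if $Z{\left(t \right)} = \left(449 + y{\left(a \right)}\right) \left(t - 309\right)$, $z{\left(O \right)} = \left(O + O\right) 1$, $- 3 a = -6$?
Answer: $- \frac{1}{153846} \approx -6.5 \cdot 10^{-6}$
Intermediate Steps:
$a = 2$ ($a = \left(- \frac{1}{3}\right) \left(-6\right) = 2$)
$z{\left(O \right)} = 2 O$ ($z{\left(O \right)} = 2 O 1 = 2 O$)
$Z{\left(t \right)} = -142758 + 462 t$ ($Z{\left(t \right)} = \left(449 + 13\right) \left(t - 309\right) = 462 \left(-309 + t\right) = -142758 + 462 t$)
$\frac{1}{Z{\left(z{\left(-9 - 3 \right)} \right)}} = \frac{1}{-142758 + 462 \cdot 2 \left(-9 - 3\right)} = \frac{1}{-142758 + 462 \cdot 2 \left(-12\right)} = \frac{1}{-142758 + 462 \left(-24\right)} = \frac{1}{-142758 - 11088} = \frac{1}{-153846} = - \frac{1}{153846}$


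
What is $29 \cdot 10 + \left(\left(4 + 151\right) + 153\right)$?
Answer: $598$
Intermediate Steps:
$29 \cdot 10 + \left(\left(4 + 151\right) + 153\right) = 290 + \left(155 + 153\right) = 290 + 308 = 598$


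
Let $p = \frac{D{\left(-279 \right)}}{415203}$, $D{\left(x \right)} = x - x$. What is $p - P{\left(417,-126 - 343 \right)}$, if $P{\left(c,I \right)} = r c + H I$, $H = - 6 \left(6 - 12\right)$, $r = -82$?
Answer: $51078$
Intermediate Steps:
$D{\left(x \right)} = 0$
$H = 36$ ($H = \left(-6\right) \left(-6\right) = 36$)
$p = 0$ ($p = \frac{0}{415203} = 0 \cdot \frac{1}{415203} = 0$)
$P{\left(c,I \right)} = - 82 c + 36 I$
$p - P{\left(417,-126 - 343 \right)} = 0 - \left(\left(-82\right) 417 + 36 \left(-126 - 343\right)\right) = 0 - \left(-34194 + 36 \left(-126 - 343\right)\right) = 0 - \left(-34194 + 36 \left(-469\right)\right) = 0 - \left(-34194 - 16884\right) = 0 - -51078 = 0 + 51078 = 51078$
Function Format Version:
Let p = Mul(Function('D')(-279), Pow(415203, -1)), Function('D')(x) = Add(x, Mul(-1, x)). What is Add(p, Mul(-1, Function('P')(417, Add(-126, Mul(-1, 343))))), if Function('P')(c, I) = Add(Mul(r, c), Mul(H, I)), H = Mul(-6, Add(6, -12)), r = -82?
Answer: 51078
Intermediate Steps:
Function('D')(x) = 0
H = 36 (H = Mul(-6, -6) = 36)
p = 0 (p = Mul(0, Pow(415203, -1)) = Mul(0, Rational(1, 415203)) = 0)
Function('P')(c, I) = Add(Mul(-82, c), Mul(36, I))
Add(p, Mul(-1, Function('P')(417, Add(-126, Mul(-1, 343))))) = Add(0, Mul(-1, Add(Mul(-82, 417), Mul(36, Add(-126, Mul(-1, 343)))))) = Add(0, Mul(-1, Add(-34194, Mul(36, Add(-126, -343))))) = Add(0, Mul(-1, Add(-34194, Mul(36, -469)))) = Add(0, Mul(-1, Add(-34194, -16884))) = Add(0, Mul(-1, -51078)) = Add(0, 51078) = 51078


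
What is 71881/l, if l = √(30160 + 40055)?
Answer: 71881*√70215/70215 ≈ 271.27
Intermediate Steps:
l = √70215 ≈ 264.98
71881/l = 71881/(√70215) = 71881*(√70215/70215) = 71881*√70215/70215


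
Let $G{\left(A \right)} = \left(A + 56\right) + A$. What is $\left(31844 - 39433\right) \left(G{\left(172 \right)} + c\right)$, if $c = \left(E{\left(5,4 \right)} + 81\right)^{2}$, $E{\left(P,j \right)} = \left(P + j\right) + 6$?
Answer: $-72975824$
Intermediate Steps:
$E{\left(P,j \right)} = 6 + P + j$
$G{\left(A \right)} = 56 + 2 A$ ($G{\left(A \right)} = \left(56 + A\right) + A = 56 + 2 A$)
$c = 9216$ ($c = \left(\left(6 + 5 + 4\right) + 81\right)^{2} = \left(15 + 81\right)^{2} = 96^{2} = 9216$)
$\left(31844 - 39433\right) \left(G{\left(172 \right)} + c\right) = \left(31844 - 39433\right) \left(\left(56 + 2 \cdot 172\right) + 9216\right) = - 7589 \left(\left(56 + 344\right) + 9216\right) = - 7589 \left(400 + 9216\right) = \left(-7589\right) 9616 = -72975824$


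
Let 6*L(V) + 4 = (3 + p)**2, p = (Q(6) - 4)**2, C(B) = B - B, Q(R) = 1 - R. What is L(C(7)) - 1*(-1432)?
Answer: 7822/3 ≈ 2607.3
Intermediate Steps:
C(B) = 0
p = 81 (p = ((1 - 1*6) - 4)**2 = ((1 - 6) - 4)**2 = (-5 - 4)**2 = (-9)**2 = 81)
L(V) = 3526/3 (L(V) = -2/3 + (3 + 81)**2/6 = -2/3 + (1/6)*84**2 = -2/3 + (1/6)*7056 = -2/3 + 1176 = 3526/3)
L(C(7)) - 1*(-1432) = 3526/3 - 1*(-1432) = 3526/3 + 1432 = 7822/3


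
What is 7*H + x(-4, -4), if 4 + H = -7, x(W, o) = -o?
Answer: -73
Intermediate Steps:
H = -11 (H = -4 - 7 = -11)
7*H + x(-4, -4) = 7*(-11) - 1*(-4) = -77 + 4 = -73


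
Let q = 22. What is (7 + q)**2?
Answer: 841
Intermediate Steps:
(7 + q)**2 = (7 + 22)**2 = 29**2 = 841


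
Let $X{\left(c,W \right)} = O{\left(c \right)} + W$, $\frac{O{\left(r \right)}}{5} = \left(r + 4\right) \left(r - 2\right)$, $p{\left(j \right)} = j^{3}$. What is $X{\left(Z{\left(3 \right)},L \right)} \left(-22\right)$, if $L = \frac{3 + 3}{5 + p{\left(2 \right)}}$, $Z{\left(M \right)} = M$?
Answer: $- \frac{10142}{13} \approx -780.15$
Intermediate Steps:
$O{\left(r \right)} = 5 \left(-2 + r\right) \left(4 + r\right)$ ($O{\left(r \right)} = 5 \left(r + 4\right) \left(r - 2\right) = 5 \left(4 + r\right) \left(-2 + r\right) = 5 \left(-2 + r\right) \left(4 + r\right)$)
$L = \frac{6}{13}$ ($L = \frac{3 + 3}{5 + 2^{3}} = \frac{6}{5 + 8} = \frac{6}{13} \approx 0.46154$)
$X{\left(c,W \right)} = -40 + W + 5 c^{2} + 10 c$ ($X{\left(c,W \right)} = \left(-40 + 5 c^{2} + 10 c\right) + W = -40 + W + 5 c^{2} + 10 c$)
$X{\left(Z{\left(3 \right)},L \right)} \left(-22\right) = \left(-40 + \frac{6}{13} + 5 \cdot 3^{2} + 10 \cdot 3\right) \left(-22\right) = \left(-40 + \frac{6}{13} + 5 \cdot 9 + 30\right) \left(-22\right) = \left(-40 + \frac{6}{13} + 45 + 30\right) \left(-22\right) = \frac{461}{13} \left(-22\right) = - \frac{10142}{13}$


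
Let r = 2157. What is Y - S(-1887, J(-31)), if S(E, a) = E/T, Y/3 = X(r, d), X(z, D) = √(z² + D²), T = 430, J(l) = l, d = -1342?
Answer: 1887/430 + 3*√6453613 ≈ 7625.6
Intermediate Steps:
X(z, D) = √(D² + z²)
Y = 3*√6453613 (Y = 3*√((-1342)² + 2157²) = 3*√(1800964 + 4652649) = 3*√6453613 ≈ 7621.2)
S(E, a) = E/430
Y - S(-1887, J(-31)) = 3*√6453613 - (-1887)/430 = 3*√6453613 - 1*(-1887/430) = 3*√6453613 + 1887/430 = 1887/430 + 3*√6453613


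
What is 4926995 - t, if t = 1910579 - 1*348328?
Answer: 3364744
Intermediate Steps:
t = 1562251 (t = 1910579 - 348328 = 1562251)
4926995 - t = 4926995 - 1*1562251 = 4926995 - 1562251 = 3364744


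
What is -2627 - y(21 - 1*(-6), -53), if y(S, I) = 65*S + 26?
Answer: -4408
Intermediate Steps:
y(S, I) = 26 + 65*S
-2627 - y(21 - 1*(-6), -53) = -2627 - (26 + 65*(21 - 1*(-6))) = -2627 - (26 + 65*(21 + 6)) = -2627 - (26 + 65*27) = -2627 - (26 + 1755) = -2627 - 1*1781 = -2627 - 1781 = -4408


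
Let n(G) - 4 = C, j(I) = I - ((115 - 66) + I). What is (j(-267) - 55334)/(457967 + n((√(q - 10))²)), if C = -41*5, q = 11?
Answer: -55383/457766 ≈ -0.12099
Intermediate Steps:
j(I) = -49 (j(I) = I - (49 + I) = I + (-49 - I) = -49)
C = -205
n(G) = -201 (n(G) = 4 - 205 = -201)
(j(-267) - 55334)/(457967 + n((√(q - 10))²)) = (-49 - 55334)/(457967 - 201) = -55383/457766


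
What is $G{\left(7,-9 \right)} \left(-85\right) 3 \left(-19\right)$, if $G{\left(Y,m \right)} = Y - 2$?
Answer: $24225$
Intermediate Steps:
$G{\left(Y,m \right)} = -2 + Y$
$G{\left(7,-9 \right)} \left(-85\right) 3 \left(-19\right) = \left(-2 + 7\right) \left(-85\right) 3 \left(-19\right) = 5 \left(-85\right) \left(-57\right) = \left(-425\right) \left(-57\right) = 24225$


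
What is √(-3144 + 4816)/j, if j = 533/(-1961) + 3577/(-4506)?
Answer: -17672532*√418/9416195 ≈ -38.372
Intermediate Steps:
j = -9416195/8836266 (j = 533*(-1/1961) + 3577*(-1/4506) = -533/1961 - 3577/4506 = -9416195/8836266 ≈ -1.0656)
√(-3144 + 4816)/j = √(-3144 + 4816)/(-9416195/8836266) = √1672*(-8836266/9416195) = (2*√418)*(-8836266/9416195) = -17672532*√418/9416195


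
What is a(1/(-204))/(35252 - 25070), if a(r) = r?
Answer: -1/2077128 ≈ -4.8143e-7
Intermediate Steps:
a(1/(-204))/(35252 - 25070) = 1/((-204)*(35252 - 25070)) = -1/204/10182 = -1/204*1/10182 = -1/2077128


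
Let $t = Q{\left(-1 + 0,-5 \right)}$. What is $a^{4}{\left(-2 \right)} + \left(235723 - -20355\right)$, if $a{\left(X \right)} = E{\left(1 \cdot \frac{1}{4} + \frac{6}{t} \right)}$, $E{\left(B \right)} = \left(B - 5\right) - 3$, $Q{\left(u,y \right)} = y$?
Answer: $\frac{41999105681}{160000} \approx 2.6249 \cdot 10^{5}$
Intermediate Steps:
$t = -5$
$E{\left(B \right)} = -8 + B$ ($E{\left(B \right)} = \left(-5 + B\right) - 3 = -8 + B$)
$a{\left(X \right)} = - \frac{179}{20}$ ($a{\left(X \right)} = -8 + \left(1 \cdot \frac{1}{4} + \frac{6}{-5}\right) = -8 + \left(1 \cdot \frac{1}{4} + 6 \left(- \frac{1}{5}\right)\right) = -8 + \left(\frac{1}{4} - \frac{6}{5}\right) = -8 - \frac{19}{20} = - \frac{179}{20}$)
$a^{4}{\left(-2 \right)} + \left(235723 - -20355\right) = \left(- \frac{179}{20}\right)^{4} + \left(235723 - -20355\right) = \frac{1026625681}{160000} + \left(235723 + 20355\right) = \frac{1026625681}{160000} + 256078 = \frac{41999105681}{160000}$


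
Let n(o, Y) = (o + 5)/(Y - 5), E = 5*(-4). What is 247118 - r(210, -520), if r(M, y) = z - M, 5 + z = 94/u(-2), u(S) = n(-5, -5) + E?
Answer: 2473377/10 ≈ 2.4734e+5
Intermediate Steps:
E = -20
n(o, Y) = (5 + o)/(-5 + Y)
u(S) = -20 (u(S) = (5 - 5)/(-5 - 5) - 20 = 0/(-10) - 20 = -⅒*0 - 20 = 0 - 20 = -20)
z = -97/10 (z = -5 + 94/(-20) = -5 + 94*(-1/20) = -5 - 47/10 = -97/10 ≈ -9.7000)
r(M, y) = -97/10 - M
247118 - r(210, -520) = 247118 - (-97/10 - 1*210) = 247118 - (-97/10 - 210) = 247118 - 1*(-2197/10) = 247118 + 2197/10 = 2473377/10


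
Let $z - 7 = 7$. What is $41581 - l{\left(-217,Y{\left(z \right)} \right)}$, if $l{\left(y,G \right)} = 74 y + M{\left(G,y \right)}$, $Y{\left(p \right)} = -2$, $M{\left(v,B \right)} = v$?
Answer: $57641$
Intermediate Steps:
$z = 14$ ($z = 7 + 7 = 14$)
$l{\left(y,G \right)} = G + 74 y$ ($l{\left(y,G \right)} = 74 y + G = G + 74 y$)
$41581 - l{\left(-217,Y{\left(z \right)} \right)} = 41581 - \left(-2 + 74 \left(-217\right)\right) = 41581 - \left(-2 - 16058\right) = 41581 - -16060 = 41581 + 16060 = 57641$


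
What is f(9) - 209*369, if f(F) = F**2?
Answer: -77040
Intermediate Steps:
f(9) - 209*369 = 9**2 - 209*369 = 81 - 77121 = -77040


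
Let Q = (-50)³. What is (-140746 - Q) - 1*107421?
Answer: -123167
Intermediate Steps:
Q = -125000
(-140746 - Q) - 1*107421 = (-140746 - 1*(-125000)) - 1*107421 = (-140746 + 125000) - 107421 = -15746 - 107421 = -123167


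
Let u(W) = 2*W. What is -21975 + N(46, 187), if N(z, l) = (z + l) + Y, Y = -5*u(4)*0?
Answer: -21742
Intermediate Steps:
Y = 0 (Y = -10*4*0 = -5*8*0 = -40*0 = 0)
N(z, l) = l + z (N(z, l) = (z + l) + 0 = (l + z) + 0 = l + z)
-21975 + N(46, 187) = -21975 + (187 + 46) = -21975 + 233 = -21742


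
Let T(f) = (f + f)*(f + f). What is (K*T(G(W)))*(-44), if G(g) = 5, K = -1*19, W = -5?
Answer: 83600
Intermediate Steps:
K = -19
T(f) = 4*f² (T(f) = (2*f)*(2*f) = 4*f²)
(K*T(G(W)))*(-44) = -76*5²*(-44) = -76*25*(-44) = -19*100*(-44) = -1900*(-44) = 83600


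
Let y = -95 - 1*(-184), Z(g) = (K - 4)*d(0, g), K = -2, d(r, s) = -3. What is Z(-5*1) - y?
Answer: -71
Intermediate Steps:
Z(g) = 18 (Z(g) = (-2 - 4)*(-3) = -6*(-3) = 18)
y = 89 (y = -95 + 184 = 89)
Z(-5*1) - y = 18 - 1*89 = 18 - 89 = -71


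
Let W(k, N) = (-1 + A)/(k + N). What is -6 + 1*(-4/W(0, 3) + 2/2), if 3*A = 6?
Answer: -17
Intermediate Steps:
A = 2 (A = (1/3)*6 = 2)
W(k, N) = 1/(N + k) (W(k, N) = (-1 + 2)/(k + N) = 1/(N + k))
-6 + 1*(-4/W(0, 3) + 2/2) = -6 + 1*(-4/(1/(3 + 0)) + 2/2) = -6 + 1*(-4/(1/3) + 2*(1/2)) = -6 + 1*(-4/1/3 + 1) = -6 + 1*(-4*3 + 1) = -6 + 1*(-12 + 1) = -6 + 1*(-11) = -6 - 11 = -17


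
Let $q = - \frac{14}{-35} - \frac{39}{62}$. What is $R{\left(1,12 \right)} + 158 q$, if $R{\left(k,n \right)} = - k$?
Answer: $- \frac{5764}{155} \approx -37.187$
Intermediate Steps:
$q = - \frac{71}{310}$ ($q = \left(-14\right) \left(- \frac{1}{35}\right) - \frac{39}{62} = \frac{2}{5} - \frac{39}{62} = - \frac{71}{310} \approx -0.22903$)
$R{\left(1,12 \right)} + 158 q = \left(-1\right) 1 + 158 \left(- \frac{71}{310}\right) = -1 - \frac{5609}{155} = - \frac{5764}{155}$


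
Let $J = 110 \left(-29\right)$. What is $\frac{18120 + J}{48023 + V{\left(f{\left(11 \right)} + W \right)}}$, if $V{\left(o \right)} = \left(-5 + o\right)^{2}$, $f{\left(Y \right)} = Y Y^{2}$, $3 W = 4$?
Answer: $\frac{134370}{16288531} \approx 0.0082494$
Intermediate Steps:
$W = \frac{4}{3}$ ($W = \frac{1}{3} \cdot 4 = \frac{4}{3} \approx 1.3333$)
$f{\left(Y \right)} = Y^{3}$
$J = -3190$
$\frac{18120 + J}{48023 + V{\left(f{\left(11 \right)} + W \right)}} = \frac{18120 - 3190}{48023 + \left(-5 + \left(11^{3} + \frac{4}{3}\right)\right)^{2}} = \frac{14930}{48023 + \left(-5 + \left(1331 + \frac{4}{3}\right)\right)^{2}} = \frac{14930}{48023 + \left(-5 + \frac{3997}{3}\right)^{2}} = \frac{14930}{48023 + \left(\frac{3982}{3}\right)^{2}} = \frac{14930}{48023 + \frac{15856324}{9}} = \frac{14930}{\frac{16288531}{9}} = 14930 \cdot \frac{9}{16288531} = \frac{134370}{16288531}$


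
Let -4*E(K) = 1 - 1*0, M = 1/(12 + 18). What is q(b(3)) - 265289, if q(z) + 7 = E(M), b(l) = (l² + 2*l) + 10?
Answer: -1061185/4 ≈ -2.6530e+5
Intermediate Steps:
M = 1/30 ≈ 0.033333
b(l) = 10 + l² + 2*l
E(K) = -¼ (E(K) = -(1 - 1*0)/4 = -(1 + 0)/4 = -¼*1 = -¼)
q(z) = -29/4 (q(z) = -7 - ¼ = -29/4)
q(b(3)) - 265289 = -29/4 - 265289 = -1061185/4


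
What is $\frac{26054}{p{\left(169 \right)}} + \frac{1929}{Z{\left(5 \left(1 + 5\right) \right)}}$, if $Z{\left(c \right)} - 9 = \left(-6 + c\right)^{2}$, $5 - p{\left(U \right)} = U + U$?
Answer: $- \frac{1622137}{21645} \approx -74.943$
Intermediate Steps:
$p{\left(U \right)} = 5 - 2 U$ ($p{\left(U \right)} = 5 - \left(U + U\right) = 5 - 2 U$)
$Z{\left(c \right)} = 9 + \left(-6 + c\right)^{2}$
$\frac{26054}{p{\left(169 \right)}} + \frac{1929}{Z{\left(5 \left(1 + 5\right) \right)}} = \frac{26054}{5 - 338} + \frac{1929}{9 + \left(-6 + 5 \left(1 + 5\right)\right)^{2}} = \frac{26054}{5 - 338} + \frac{1929}{9 + \left(-6 + 5 \cdot 6\right)^{2}} = \frac{26054}{-333} + \frac{1929}{9 + \left(-6 + 30\right)^{2}} = 26054 \left(- \frac{1}{333}\right) + \frac{1929}{9 + 24^{2}} = - \frac{26054}{333} + \frac{1929}{9 + 576} = - \frac{26054}{333} + \frac{1929}{585} = - \frac{26054}{333} + 1929 \cdot \frac{1}{585} = - \frac{26054}{333} + \frac{643}{195} = - \frac{1622137}{21645}$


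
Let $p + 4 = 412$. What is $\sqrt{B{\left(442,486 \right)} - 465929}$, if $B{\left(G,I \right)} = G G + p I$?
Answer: $i \sqrt{72277} \approx 268.84 i$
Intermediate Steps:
$p = 408$ ($p = -4 + 412 = 408$)
$B{\left(G,I \right)} = G^{2} + 408 I$ ($B{\left(G,I \right)} = G G + 408 I = G^{2} + 408 I$)
$\sqrt{B{\left(442,486 \right)} - 465929} = \sqrt{\left(442^{2} + 408 \cdot 486\right) - 465929} = \sqrt{\left(195364 + 198288\right) - 465929} = \sqrt{393652 - 465929} = \sqrt{-72277} = i \sqrt{72277}$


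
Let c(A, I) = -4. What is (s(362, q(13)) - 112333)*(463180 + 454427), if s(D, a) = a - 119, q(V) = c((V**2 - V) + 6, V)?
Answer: -103190412792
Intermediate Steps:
q(V) = -4
s(D, a) = -119 + a
(s(362, q(13)) - 112333)*(463180 + 454427) = ((-119 - 4) - 112333)*(463180 + 454427) = (-123 - 112333)*917607 = -112456*917607 = -103190412792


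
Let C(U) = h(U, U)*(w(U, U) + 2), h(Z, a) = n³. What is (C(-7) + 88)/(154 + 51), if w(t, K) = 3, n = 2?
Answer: 128/205 ≈ 0.62439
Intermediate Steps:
h(Z, a) = 8 (h(Z, a) = 2³ = 8)
C(U) = 40 (C(U) = 8*(3 + 2) = 8*5 = 40)
(C(-7) + 88)/(154 + 51) = (40 + 88)/(154 + 51) = 128/205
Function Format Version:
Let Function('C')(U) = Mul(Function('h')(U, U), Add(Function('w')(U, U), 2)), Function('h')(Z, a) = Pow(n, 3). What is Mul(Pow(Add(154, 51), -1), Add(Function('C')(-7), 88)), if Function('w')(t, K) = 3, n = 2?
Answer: Rational(128, 205) ≈ 0.62439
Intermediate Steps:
Function('h')(Z, a) = 8 (Function('h')(Z, a) = Pow(2, 3) = 8)
Function('C')(U) = 40 (Function('C')(U) = Mul(8, Add(3, 2)) = Mul(8, 5) = 40)
Mul(Pow(Add(154, 51), -1), Add(Function('C')(-7), 88)) = Mul(Pow(Add(154, 51), -1), Add(40, 88)) = Mul(Pow(205, -1), 128) = Mul(Rational(1, 205), 128) = Rational(128, 205)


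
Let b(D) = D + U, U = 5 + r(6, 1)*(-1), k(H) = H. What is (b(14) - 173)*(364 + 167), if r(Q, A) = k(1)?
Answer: -82305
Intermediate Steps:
r(Q, A) = 1
U = 4 (U = 5 + 1*(-1) = 5 - 1 = 4)
b(D) = 4 + D (b(D) = D + 4 = 4 + D)
(b(14) - 173)*(364 + 167) = ((4 + 14) - 173)*(364 + 167) = (18 - 173)*531 = -155*531 = -82305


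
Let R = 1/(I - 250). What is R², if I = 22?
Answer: 1/51984 ≈ 1.9237e-5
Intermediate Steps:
R = -1/228 (R = 1/(22 - 250) = 1/(-228) = -1/228 ≈ -0.0043860)
R² = (-1/228)² = 1/51984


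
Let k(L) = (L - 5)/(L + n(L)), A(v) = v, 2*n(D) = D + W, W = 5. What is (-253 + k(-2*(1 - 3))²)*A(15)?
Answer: -1096695/289 ≈ -3794.8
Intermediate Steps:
n(D) = 5/2 + D/2 (n(D) = (D + 5)/2 = (5 + D)/2 = 5/2 + D/2)
k(L) = (-5 + L)/(5/2 + 3*L/2) (k(L) = (L - 5)/(L + (5/2 + L/2)) = (-5 + L)/(5/2 + 3*L/2))
(-253 + k(-2*(1 - 3))²)*A(15) = (-253 + (2*(-5 - 2*(1 - 3))/(5 + 3*(-2*(1 - 3))))²)*15 = (-253 + (2*(-5 - 2*(-2))/(5 + 3*(-2*(-2))))²)*15 = (-253 + (2*(-5 + 4)/(5 + 3*4))²)*15 = (-253 + (2*(-1)/(5 + 12))²)*15 = (-253 + (2*(-1)/17)²)*15 = (-253 + (2*(1/17)*(-1))²)*15 = (-253 + (-2/17)²)*15 = (-253 + 4/289)*15 = -73113/289*15 = -1096695/289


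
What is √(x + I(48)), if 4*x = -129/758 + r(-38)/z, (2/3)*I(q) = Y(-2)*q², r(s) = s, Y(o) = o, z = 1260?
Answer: I*√43784851979470/79590 ≈ 83.139*I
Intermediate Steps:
I(q) = -3*q² (I(q) = 3*(-2*q²)/2 = -3*q²)
x = -11959/238770 (x = (-129/758 - 38/1260)/4 = (-129*1/758 - 38*1/1260)/4 = (-129/758 - 19/630)/4 = (¼)*(-23918/119385) = -11959/238770 ≈ -0.050086)
√(x + I(48)) = √(-11959/238770 - 3*48²) = √(-11959/238770 - 3*2304) = √(-11959/238770 - 6912) = √(-1650390199/238770) = I*√43784851979470/79590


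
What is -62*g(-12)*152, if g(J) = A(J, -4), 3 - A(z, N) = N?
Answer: -65968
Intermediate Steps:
A(z, N) = 3 - N
g(J) = 7 (g(J) = 3 - 1*(-4) = 3 + 4 = 7)
-62*g(-12)*152 = -62*7*152 = -434*152 = -65968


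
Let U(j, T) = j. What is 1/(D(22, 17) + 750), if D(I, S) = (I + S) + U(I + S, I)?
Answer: 1/828 ≈ 0.0012077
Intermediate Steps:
D(I, S) = 2*I + 2*S (D(I, S) = (I + S) + (I + S) = 2*I + 2*S)
1/(D(22, 17) + 750) = 1/((2*22 + 2*17) + 750) = 1/((44 + 34) + 750) = 1/(78 + 750) = 1/828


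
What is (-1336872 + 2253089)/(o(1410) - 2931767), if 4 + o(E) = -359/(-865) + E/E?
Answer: -792527705/2535980691 ≈ -0.31251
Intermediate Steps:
o(E) = -2236/865 (o(E) = -4 + (-359/(-865) + E/E) = -4 + (-359*(-1/865) + 1) = -4 + (359/865 + 1) = -4 + 1224/865 = -2236/865)
(-1336872 + 2253089)/(o(1410) - 2931767) = (-1336872 + 2253089)/(-2236/865 - 2931767) = 916217/(-2535980691/865) = 916217*(-865/2535980691) = -792527705/2535980691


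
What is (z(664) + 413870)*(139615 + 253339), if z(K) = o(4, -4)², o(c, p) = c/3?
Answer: 1463693135084/9 ≈ 1.6263e+11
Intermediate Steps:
o(c, p) = c/3 (o(c, p) = c*(⅓) = c/3)
z(K) = 16/9 (z(K) = ((⅓)*4)² = (4/3)² = 16/9)
(z(664) + 413870)*(139615 + 253339) = (16/9 + 413870)*(139615 + 253339) = (3724846/9)*392954 = 1463693135084/9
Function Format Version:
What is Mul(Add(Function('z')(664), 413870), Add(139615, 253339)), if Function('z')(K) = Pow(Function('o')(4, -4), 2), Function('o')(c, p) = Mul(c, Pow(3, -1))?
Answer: Rational(1463693135084, 9) ≈ 1.6263e+11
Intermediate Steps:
Function('o')(c, p) = Mul(Rational(1, 3), c) (Function('o')(c, p) = Mul(c, Rational(1, 3)) = Mul(Rational(1, 3), c))
Function('z')(K) = Rational(16, 9) (Function('z')(K) = Pow(Mul(Rational(1, 3), 4), 2) = Pow(Rational(4, 3), 2) = Rational(16, 9))
Mul(Add(Function('z')(664), 413870), Add(139615, 253339)) = Mul(Add(Rational(16, 9), 413870), Add(139615, 253339)) = Mul(Rational(3724846, 9), 392954) = Rational(1463693135084, 9)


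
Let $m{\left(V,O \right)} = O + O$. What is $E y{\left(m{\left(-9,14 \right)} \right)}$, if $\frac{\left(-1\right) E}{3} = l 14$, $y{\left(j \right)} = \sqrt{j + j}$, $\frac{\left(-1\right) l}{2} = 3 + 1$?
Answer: $672 \sqrt{14} \approx 2514.4$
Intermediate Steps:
$m{\left(V,O \right)} = 2 O$
$l = -8$ ($l = - 2 \left(3 + 1\right) = \left(-2\right) 4 = -8$)
$y{\left(j \right)} = \sqrt{2} \sqrt{j}$ ($y{\left(j \right)} = \sqrt{2 j} = \sqrt{2} \sqrt{j}$)
$E = 336$ ($E = - 3 \left(\left(-8\right) 14\right) = \left(-3\right) \left(-112\right) = 336$)
$E y{\left(m{\left(-9,14 \right)} \right)} = 336 \sqrt{2} \sqrt{2 \cdot 14} = 336 \sqrt{2} \sqrt{28} = 336 \sqrt{2} \cdot 2 \sqrt{7} = 336 \cdot 2 \sqrt{14} = 672 \sqrt{14}$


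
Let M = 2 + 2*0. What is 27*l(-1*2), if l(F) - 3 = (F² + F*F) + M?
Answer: 351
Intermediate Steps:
M = 2 (M = 2 + 0 = 2)
l(F) = 5 + 2*F² (l(F) = 3 + ((F² + F*F) + 2) = 3 + ((F² + F²) + 2) = 3 + (2*F² + 2) = 3 + (2 + 2*F²) = 5 + 2*F²)
27*l(-1*2) = 27*(5 + 2*(-1*2)²) = 27*(5 + 2*(-2)²) = 27*(5 + 2*4) = 27*(5 + 8) = 27*13 = 351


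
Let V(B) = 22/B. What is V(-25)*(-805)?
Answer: 3542/5 ≈ 708.40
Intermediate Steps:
V(-25)*(-805) = (22/(-25))*(-805) = (22*(-1/25))*(-805) = -22/25*(-805) = 3542/5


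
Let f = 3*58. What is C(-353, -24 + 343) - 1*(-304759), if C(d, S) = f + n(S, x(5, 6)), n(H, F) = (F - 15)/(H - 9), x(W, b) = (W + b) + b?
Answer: 47264616/155 ≈ 3.0493e+5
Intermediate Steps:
x(W, b) = W + 2*b
n(H, F) = (-15 + F)/(-9 + H)
f = 174
C(d, S) = 174 + 2/(-9 + S) (C(d, S) = 174 + (-15 + (5 + 2*6))/(-9 + S) = 174 + (-15 + (5 + 12))/(-9 + S) = 174 + (-15 + 17)/(-9 + S) = 174 + 2/(-9 + S))
C(-353, -24 + 343) - 1*(-304759) = 2*(-782 + 87*(-24 + 343))/(-9 + (-24 + 343)) - 1*(-304759) = 2*(-782 + 87*319)/(-9 + 319) + 304759 = 2*(-782 + 27753)/310 + 304759 = 2*(1/310)*26971 + 304759 = 26971/155 + 304759 = 47264616/155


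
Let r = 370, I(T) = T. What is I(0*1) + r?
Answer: 370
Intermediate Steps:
I(0*1) + r = 0*1 + 370 = 0 + 370 = 370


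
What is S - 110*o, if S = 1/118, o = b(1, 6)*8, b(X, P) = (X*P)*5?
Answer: -3115199/118 ≈ -26400.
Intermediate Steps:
b(X, P) = 5*P*X (b(X, P) = (P*X)*5 = 5*P*X)
o = 240 (o = (5*6*1)*8 = 30*8 = 240)
S = 1/118 ≈ 0.0084746
S - 110*o = 1/118 - 110*240 = 1/118 - 26400 = -3115199/118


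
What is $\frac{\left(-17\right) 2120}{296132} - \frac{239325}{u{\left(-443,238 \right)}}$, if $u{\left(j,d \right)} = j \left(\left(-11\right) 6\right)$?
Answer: $- \frac{5993794035}{721525618} \approx -8.3071$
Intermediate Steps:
$u{\left(j,d \right)} = - 66 j$ ($u{\left(j,d \right)} = j \left(-66\right) = - 66 j$)
$\frac{\left(-17\right) 2120}{296132} - \frac{239325}{u{\left(-443,238 \right)}} = \frac{\left(-17\right) 2120}{296132} - \frac{239325}{\left(-66\right) \left(-443\right)} = \left(-36040\right) \frac{1}{296132} - \frac{239325}{29238} = - \frac{9010}{74033} - \frac{79775}{9746} = - \frac{5993794035}{721525618}$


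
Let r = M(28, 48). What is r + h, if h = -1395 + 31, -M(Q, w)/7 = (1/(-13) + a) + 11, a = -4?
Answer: -18362/13 ≈ -1412.5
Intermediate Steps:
M(Q, w) = -630/13 (M(Q, w) = -7*((1/(-13) - 4) + 11) = -7*((-1/13 - 4) + 11) = -7*(-53/13 + 11) = -7*90/13 = -630/13)
r = -630/13 ≈ -48.462
h = -1364
r + h = -630/13 - 1364 = -18362/13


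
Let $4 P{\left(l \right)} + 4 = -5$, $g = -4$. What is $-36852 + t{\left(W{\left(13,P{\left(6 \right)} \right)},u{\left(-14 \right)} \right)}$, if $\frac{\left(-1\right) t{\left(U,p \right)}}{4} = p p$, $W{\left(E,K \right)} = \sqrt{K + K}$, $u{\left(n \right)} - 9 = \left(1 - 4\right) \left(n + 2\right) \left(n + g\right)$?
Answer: $-1670136$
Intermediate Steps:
$P{\left(l \right)} = - \frac{9}{4}$ ($P{\left(l \right)} = -1 + \frac{1}{4} \left(-5\right) = -1 - \frac{5}{4} = - \frac{9}{4}$)
$u{\left(n \right)} = 9 - 3 \left(-4 + n\right) \left(2 + n\right)$ ($u{\left(n \right)} = 9 + \left(1 - 4\right) \left(n + 2\right) \left(n - 4\right) = 9 - 3 \left(2 + n\right) \left(-4 + n\right) = 9 - 3 \left(-4 + n\right) \left(2 + n\right)$)
$W{\left(E,K \right)} = \sqrt{2} \sqrt{K}$ ($W{\left(E,K \right)} = \sqrt{2 K} = \sqrt{2} \sqrt{K}$)
$t{\left(U,p \right)} = - 4 p^{2}$ ($t{\left(U,p \right)} = - 4 p p = - 4 p^{2}$)
$-36852 + t{\left(W{\left(13,P{\left(6 \right)} \right)},u{\left(-14 \right)} \right)} = -36852 - 4 \left(33 - 3 \left(-14\right)^{2} + 6 \left(-14\right)\right)^{2} = -36852 - 4 \left(33 - 588 - 84\right)^{2} = -36852 - 4 \left(-639\right)^{2} = -36852 - 1633284 = -1670136$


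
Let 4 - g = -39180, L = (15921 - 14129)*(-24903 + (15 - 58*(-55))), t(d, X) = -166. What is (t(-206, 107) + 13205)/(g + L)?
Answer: -13039/38843632 ≈ -0.00033568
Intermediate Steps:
L = -38882816 (L = 1792*(-24903 + (15 + 3190)) = 1792*(-24903 + 3205) = 1792*(-21698) = -38882816)
g = 39184 (g = 4 - 1*(-39180) = 4 + 39180 = 39184)
(t(-206, 107) + 13205)/(g + L) = (-166 + 13205)/(39184 - 38882816) = 13039/(-38843632) = 13039*(-1/38843632) = -13039/38843632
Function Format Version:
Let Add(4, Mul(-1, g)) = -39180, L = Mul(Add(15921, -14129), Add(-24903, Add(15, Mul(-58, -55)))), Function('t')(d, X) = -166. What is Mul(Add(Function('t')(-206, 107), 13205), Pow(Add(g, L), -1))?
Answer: Rational(-13039, 38843632) ≈ -0.00033568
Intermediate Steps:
L = -38882816 (L = Mul(1792, Add(-24903, Add(15, 3190))) = Mul(1792, Add(-24903, 3205)) = Mul(1792, -21698) = -38882816)
g = 39184 (g = Add(4, Mul(-1, -39180)) = Add(4, 39180) = 39184)
Mul(Add(Function('t')(-206, 107), 13205), Pow(Add(g, L), -1)) = Mul(Add(-166, 13205), Pow(Add(39184, -38882816), -1)) = Mul(13039, Pow(-38843632, -1)) = Mul(13039, Rational(-1, 38843632)) = Rational(-13039, 38843632)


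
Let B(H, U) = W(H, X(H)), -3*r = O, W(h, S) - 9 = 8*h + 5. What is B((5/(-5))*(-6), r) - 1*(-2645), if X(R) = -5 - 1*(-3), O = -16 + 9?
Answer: 2707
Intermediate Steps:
O = -7
X(R) = -2 (X(R) = -5 + 3 = -2)
W(h, S) = 14 + 8*h (W(h, S) = 9 + (8*h + 5) = 9 + (5 + 8*h) = 14 + 8*h)
r = 7/3 (r = -1/3*(-7) = 7/3 ≈ 2.3333)
B(H, U) = 14 + 8*H
B((5/(-5))*(-6), r) - 1*(-2645) = (14 + 8*((5/(-5))*(-6))) - 1*(-2645) = (14 + 8*((5*(-1/5))*(-6))) + 2645 = (14 + 8*(-1*(-6))) + 2645 = (14 + 8*6) + 2645 = (14 + 48) + 2645 = 62 + 2645 = 2707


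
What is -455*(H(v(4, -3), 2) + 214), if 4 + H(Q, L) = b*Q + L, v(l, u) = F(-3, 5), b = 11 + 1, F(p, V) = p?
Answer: -80080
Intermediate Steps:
b = 12
v(l, u) = -3
H(Q, L) = -4 + L + 12*Q (H(Q, L) = -4 + (12*Q + L) = -4 + (L + 12*Q) = -4 + L + 12*Q)
-455*(H(v(4, -3), 2) + 214) = -455*((-4 + 2 + 12*(-3)) + 214) = -455*((-4 + 2 - 36) + 214) = -455*(-38 + 214) = -455*176 = -80080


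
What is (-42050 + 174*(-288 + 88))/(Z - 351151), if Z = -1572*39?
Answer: 76850/412459 ≈ 0.18632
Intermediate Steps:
Z = -61308
(-42050 + 174*(-288 + 88))/(Z - 351151) = (-42050 + 174*(-288 + 88))/(-61308 - 351151) = (-42050 + 174*(-200))/(-412459) = (-42050 - 34800)*(-1/412459) = -76850*(-1/412459) = 76850/412459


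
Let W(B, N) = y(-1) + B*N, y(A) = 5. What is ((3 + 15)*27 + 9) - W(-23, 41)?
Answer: 1433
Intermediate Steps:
W(B, N) = 5 + B*N
((3 + 15)*27 + 9) - W(-23, 41) = ((3 + 15)*27 + 9) - (5 - 23*41) = (18*27 + 9) - (5 - 943) = (486 + 9) - 1*(-938) = 495 + 938 = 1433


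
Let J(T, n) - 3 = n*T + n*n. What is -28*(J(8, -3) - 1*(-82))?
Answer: -1960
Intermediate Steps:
J(T, n) = 3 + n² + T*n (J(T, n) = 3 + (n*T + n*n) = 3 + (T*n + n²) = 3 + (n² + T*n) = 3 + n² + T*n)
-28*(J(8, -3) - 1*(-82)) = -28*((3 + (-3)² + 8*(-3)) - 1*(-82)) = -28*((3 + 9 - 24) + 82) = -28*(-12 + 82) = -28*70 = -1960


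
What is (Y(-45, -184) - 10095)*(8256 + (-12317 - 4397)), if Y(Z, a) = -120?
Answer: 86398470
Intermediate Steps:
(Y(-45, -184) - 10095)*(8256 + (-12317 - 4397)) = (-120 - 10095)*(8256 + (-12317 - 4397)) = -10215*(8256 - 16714) = -10215*(-8458) = 86398470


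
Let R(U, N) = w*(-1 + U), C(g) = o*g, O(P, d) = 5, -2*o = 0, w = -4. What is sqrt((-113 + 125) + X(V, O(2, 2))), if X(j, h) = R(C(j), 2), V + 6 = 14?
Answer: 4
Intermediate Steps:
V = 8 (V = -6 + 14 = 8)
o = 0 (o = -1/2*0 = 0)
C(g) = 0 (C(g) = 0*g = 0)
R(U, N) = 4 - 4*U (R(U, N) = -4*(-1 + U) = 4 - 4*U)
X(j, h) = 4 (X(j, h) = 4 - 4*0 = 4 + 0 = 4)
sqrt((-113 + 125) + X(V, O(2, 2))) = sqrt((-113 + 125) + 4) = sqrt(12 + 4) = sqrt(16) = 4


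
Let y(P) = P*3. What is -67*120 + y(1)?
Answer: -8037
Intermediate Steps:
y(P) = 3*P
-67*120 + y(1) = -67*120 + 3*1 = -8040 + 3 = -8037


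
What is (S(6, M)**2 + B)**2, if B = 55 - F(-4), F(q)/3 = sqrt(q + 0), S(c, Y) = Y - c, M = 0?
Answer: 8245 - 1092*I ≈ 8245.0 - 1092.0*I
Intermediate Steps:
F(q) = 3*sqrt(q) (F(q) = 3*sqrt(q + 0) = 3*sqrt(q))
B = 55 - 6*I (B = 55 - 3*sqrt(-4) = 55 - 3*2*I = 55 - 6*I ≈ 55.0 - 6.0*I)
(S(6, M)**2 + B)**2 = ((0 - 1*6)**2 + (55 - 6*I))**2 = ((0 - 6)**2 + (55 - 6*I))**2 = ((-6)**2 + (55 - 6*I))**2 = (36 + (55 - 6*I))**2 = (91 - 6*I)**2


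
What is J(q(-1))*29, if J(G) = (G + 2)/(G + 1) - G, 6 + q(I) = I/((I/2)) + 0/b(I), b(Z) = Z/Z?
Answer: 406/3 ≈ 135.33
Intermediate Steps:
b(Z) = 1
q(I) = -4 (q(I) = -6 + (I/((I/2)) + 0/1) = -6 + (I/((I*(1/2))) + 0*1) = -6 + (I/((I/2)) + 0) = -6 + (I*(2/I) + 0) = -6 + (2 + 0) = -6 + 2 = -4)
J(G) = -G + (2 + G)/(1 + G) (J(G) = (2 + G)/(1 + G) - G = -G + (2 + G)/(1 + G))
J(q(-1))*29 = ((2 - 1*(-4)**2)/(1 - 4))*29 = ((2 - 1*16)/(-3))*29 = -(2 - 16)/3*29 = -1/3*(-14)*29 = (14/3)*29 = 406/3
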